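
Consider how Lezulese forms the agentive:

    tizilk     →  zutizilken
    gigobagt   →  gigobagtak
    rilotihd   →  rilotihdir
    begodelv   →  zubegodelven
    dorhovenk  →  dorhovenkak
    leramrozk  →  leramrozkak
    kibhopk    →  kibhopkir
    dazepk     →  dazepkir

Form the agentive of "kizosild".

"kizosild" has second-to-last letter 'l'. The stems whose second-to-last letter is 'l' (tizilk → zutizilken, begodelv → zubegodelven) add zu- … -en around the stem.
So kizosild → zukizosilden.

zukizosilden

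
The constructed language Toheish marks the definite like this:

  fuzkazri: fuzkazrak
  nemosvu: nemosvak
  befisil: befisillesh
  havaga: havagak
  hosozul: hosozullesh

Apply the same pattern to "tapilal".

tapilallesh

befisil and fuzkazri both have last vowel 'i' yet inflect differently (befisillesh, fuzkazrak), so the last vowel is not what conditions the rule; whether the stem ends in a vowel or a consonant is.
"tapilal" ends in a consonant. The stems ending in a consonant (hosozul → hosozullesh, befisil → befisillesh) double the final consonant and add -esh.
The other pattern: stems ending in a vowel drop the final letter and add -ak.
So tapilal → tapilallesh.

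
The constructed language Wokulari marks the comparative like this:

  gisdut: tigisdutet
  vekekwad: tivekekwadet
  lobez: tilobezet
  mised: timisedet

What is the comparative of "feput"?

tifeputet

Every pair shown (gisdut → tigisdutet, vekekwad → tivekekwadet, lobez → tilobezet, …) follows the same rule: add ti- … -et around the stem.
So feput → tifeputet.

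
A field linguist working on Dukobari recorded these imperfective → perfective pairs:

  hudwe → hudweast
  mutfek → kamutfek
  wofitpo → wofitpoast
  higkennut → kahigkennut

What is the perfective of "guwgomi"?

"guwgomi" ends in a vowel. The stems ending in a vowel (hudwe → hudweast, wofitpo → wofitpoast) add -ast.
So guwgomi → guwgomiast.

guwgomiast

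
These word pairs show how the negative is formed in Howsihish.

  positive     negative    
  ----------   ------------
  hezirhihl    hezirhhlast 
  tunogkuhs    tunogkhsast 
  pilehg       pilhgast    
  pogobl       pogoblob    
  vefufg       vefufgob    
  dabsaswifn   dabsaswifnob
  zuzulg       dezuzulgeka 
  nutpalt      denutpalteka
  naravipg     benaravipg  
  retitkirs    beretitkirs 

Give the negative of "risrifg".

hezirhihl and pogobl both end in -l yet inflect differently (hezirhhlast, pogoblob), so the final letter is not what conditions the rule; the second-to-last letter is.
"risrifg" has second-to-last letter 'f'. The stems whose second-to-last letter is 'f' (vefufg → vefufgob, dabsaswifn → dabsaswifnob) add -ob.
So risrifg → risrifgob.

risrifgob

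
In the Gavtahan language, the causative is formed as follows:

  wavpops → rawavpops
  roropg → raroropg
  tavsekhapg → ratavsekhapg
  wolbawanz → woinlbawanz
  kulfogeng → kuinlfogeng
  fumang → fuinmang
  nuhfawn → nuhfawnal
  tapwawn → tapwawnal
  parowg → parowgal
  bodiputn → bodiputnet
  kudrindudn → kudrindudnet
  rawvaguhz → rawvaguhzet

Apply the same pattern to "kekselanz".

roropg and kulfogeng both end in -g yet inflect differently (raroropg, kuinlfogeng), so the final letter is not what conditions the rule; the second-to-last letter is.
"kekselanz" has second-to-last letter 'n'. The stems whose second-to-last letter is 'n' (wolbawanz → woinlbawanz, kulfogeng → kuinlfogeng, fumang → fuinmang) insert -in- after the first vowel.
So kekselanz → keinkselanz.

keinkselanz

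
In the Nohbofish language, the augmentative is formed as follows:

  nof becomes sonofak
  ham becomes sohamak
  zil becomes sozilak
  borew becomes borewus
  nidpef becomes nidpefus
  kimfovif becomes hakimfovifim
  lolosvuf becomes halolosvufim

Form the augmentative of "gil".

nof and nidpef both end in -f yet inflect differently (sonofak, nidpefus), so the final letter is not what conditions the rule; the number of vowels is.
"gil" has 1 vowel. The stems with 1 vowel (nof → sonofak, ham → sohamak, zil → sozilak) add so- … -ak around the stem.
The other patterns: stems with 2 vowels add -us; stems with 3 vowels add ha- … -im around the stem.
So gil → sogilak.

sogilak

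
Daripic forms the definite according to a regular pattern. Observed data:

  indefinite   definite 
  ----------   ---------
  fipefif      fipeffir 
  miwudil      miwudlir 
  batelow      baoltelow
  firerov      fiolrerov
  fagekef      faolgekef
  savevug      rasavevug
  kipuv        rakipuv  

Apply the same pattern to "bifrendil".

"bifrendil" has last vowel 'i'. The stems whose last vowel is 'i' (fipefif → fipeffir, miwudil → miwudlir) delete the last vowel and add -ir.
The other patterns: stems whose last vowel is 'e' or 'o' insert -ol- after the first vowel; stems whose last vowel is 'u' add the prefix ra-.
So bifrendil → bifrendlir.

bifrendlir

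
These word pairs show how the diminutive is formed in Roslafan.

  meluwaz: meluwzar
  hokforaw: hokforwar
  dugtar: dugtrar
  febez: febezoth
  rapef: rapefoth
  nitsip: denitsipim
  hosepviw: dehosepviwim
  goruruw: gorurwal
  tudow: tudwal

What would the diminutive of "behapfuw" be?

behapfwal

meluwaz and febez both end in -z yet inflect differently (meluwzar, febezoth), so the final letter is not what conditions the rule; the last vowel is.
"behapfuw" has last vowel 'u'. The one such stem in the data (goruruw → gorurwal) deletes the last vowel and adds -al (as does tudow), so the same rule applies.
So behapfuw → behapfwal.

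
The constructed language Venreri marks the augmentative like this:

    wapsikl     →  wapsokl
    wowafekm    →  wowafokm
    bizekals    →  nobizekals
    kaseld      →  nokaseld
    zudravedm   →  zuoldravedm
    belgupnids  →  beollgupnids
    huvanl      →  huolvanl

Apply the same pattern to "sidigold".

wowafekm and zudravedm both end in -m yet inflect differently (wowafokm, zuoldravedm), so the final letter is not what conditions the rule; the second-to-last letter is.
"sidigold" has second-to-last letter 'l'. The stems whose second-to-last letter is 'l' (bizekals → nobizekals, kaseld → nokaseld) add the prefix no-.
The other patterns: stems whose second-to-last letter is 'k' change the last vowel to 'o'; stems whose second-to-last letter is 'd' or 'n' insert -ol- after the first vowel.
So sidigold → nosidigold.

nosidigold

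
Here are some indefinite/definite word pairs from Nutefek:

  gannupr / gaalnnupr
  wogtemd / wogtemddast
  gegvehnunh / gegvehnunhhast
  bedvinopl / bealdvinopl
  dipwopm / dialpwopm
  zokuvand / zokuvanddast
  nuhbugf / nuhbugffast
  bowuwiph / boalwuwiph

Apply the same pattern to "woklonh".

woklonhhast

bowuwiph and gegvehnunh both end in -h yet inflect differently (boalwuwiph, gegvehnunhhast), so the final letter is not what conditions the rule; the second-to-last letter is.
"woklonh" has second-to-last letter 'n'. The stems whose second-to-last letter is 'n' (zokuvand → zokuvanddast, gegvehnunh → gegvehnunhhast) double the final consonant and add -ast.
The other pattern: stems whose second-to-last letter is 'p' insert -al- after the first vowel.
So woklonh → woklonhhast.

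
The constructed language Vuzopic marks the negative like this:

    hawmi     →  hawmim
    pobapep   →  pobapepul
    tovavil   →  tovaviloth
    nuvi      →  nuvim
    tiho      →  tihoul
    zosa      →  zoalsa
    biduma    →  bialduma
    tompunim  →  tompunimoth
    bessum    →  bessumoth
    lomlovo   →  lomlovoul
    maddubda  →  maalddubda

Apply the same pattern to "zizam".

nuvi and tovavil both have last vowel 'i' yet inflect differently (nuvim, tovaviloth), so the last vowel is not what conditions the rule; the final letter is.
"zizam" ends in -m. The stems ending in -m (bessum → bessumoth, tompunim → tompunimoth) add -oth.
The other patterns: stems ending in -a insert -al- after the first vowel; stems ending in -i drop the final letter and add -im; stems ending in -o or -p add -ul.
So zizam → zizamoth.

zizamoth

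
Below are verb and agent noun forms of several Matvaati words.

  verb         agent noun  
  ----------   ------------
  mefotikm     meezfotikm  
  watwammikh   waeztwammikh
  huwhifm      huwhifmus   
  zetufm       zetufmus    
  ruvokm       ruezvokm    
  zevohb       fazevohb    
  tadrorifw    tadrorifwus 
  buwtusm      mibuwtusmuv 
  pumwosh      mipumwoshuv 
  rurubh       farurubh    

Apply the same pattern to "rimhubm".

farimhubm

mefotikm and buwtusm both end in -m yet inflect differently (meezfotikm, mibuwtusmuv), so the final letter is not what conditions the rule; the second-to-last letter is.
"rimhubm" has second-to-last letter 'b'. The one such stem in the data (rurubh → farurubh) adds the prefix fa-, so the same rule applies.
So rimhubm → farimhubm.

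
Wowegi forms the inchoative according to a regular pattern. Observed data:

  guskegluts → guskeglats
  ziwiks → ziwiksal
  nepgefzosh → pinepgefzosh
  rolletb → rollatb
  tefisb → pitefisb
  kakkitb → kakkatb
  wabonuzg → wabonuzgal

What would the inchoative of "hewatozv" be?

"hewatozv" has second-to-last letter 'z'. The one such stem in the data (wabonuzg → wabonuzgal) adds -al, so the same rule applies.
So hewatozv → hewatozval.

hewatozval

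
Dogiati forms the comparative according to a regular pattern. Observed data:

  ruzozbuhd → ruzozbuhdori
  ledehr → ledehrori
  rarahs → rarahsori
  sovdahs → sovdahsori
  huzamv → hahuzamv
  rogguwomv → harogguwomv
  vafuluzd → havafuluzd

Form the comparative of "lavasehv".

"lavasehv" has second-to-last letter 'h'. The stems whose second-to-last letter is 'h' (ruzozbuhd → ruzozbuhdori, ledehr → ledehrori, rarahs → rarahsori) add -ori.
So lavasehv → lavasehvori.

lavasehvori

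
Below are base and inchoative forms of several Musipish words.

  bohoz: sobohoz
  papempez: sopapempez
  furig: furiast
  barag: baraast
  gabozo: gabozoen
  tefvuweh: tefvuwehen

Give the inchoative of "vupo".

vupoen

bohoz and gabozo both have last vowel 'o' yet inflect differently (sobohoz, gabozoen), so the last vowel is not what conditions the rule; the final letter is.
"vupo" ends in -o. The one such stem in the data (gabozo → gabozoen) adds -en, so the same rule applies.
So vupo → vupoen.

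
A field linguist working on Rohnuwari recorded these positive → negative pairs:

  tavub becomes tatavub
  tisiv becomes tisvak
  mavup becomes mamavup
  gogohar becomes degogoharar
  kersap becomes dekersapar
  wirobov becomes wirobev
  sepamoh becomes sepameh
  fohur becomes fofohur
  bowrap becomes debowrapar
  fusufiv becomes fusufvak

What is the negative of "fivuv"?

fifivuv

mavup and kersap both end in -p yet inflect differently (mamavup, dekersapar), so the final letter is not what conditions the rule; the last vowel is.
"fivuv" has last vowel 'u'. The stems whose last vowel is 'u' (mavup → mamavup, tavub → tatavub, fohur → fofohur) repeat the first consonant+vowel as a prefix.
The other patterns: stems whose last vowel is 'i' delete the last vowel and add -ak; stems whose last vowel is 'a' add de- … -ar around the stem; stems whose last vowel is 'o' change the last vowel to 'e'.
So fivuv → fifivuv.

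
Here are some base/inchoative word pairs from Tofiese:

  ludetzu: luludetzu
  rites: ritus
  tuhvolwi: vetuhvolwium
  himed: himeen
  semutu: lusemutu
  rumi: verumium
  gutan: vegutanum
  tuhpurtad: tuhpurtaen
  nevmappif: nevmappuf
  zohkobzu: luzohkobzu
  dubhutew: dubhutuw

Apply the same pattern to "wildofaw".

wildofuw

"wildofaw" ends in -w. The one such stem in the data (dubhutew → dubhutuw) changes the last vowel to 'u' (as do rites, nevmappif), so the same rule applies.
So wildofaw → wildofuw.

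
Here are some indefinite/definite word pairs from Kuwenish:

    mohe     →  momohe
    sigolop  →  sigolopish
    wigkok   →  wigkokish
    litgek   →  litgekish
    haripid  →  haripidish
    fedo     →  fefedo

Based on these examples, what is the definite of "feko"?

fefeko

litgek and mohe both have last vowel 'e' yet inflect differently (litgekish, momohe), so the last vowel is not what conditions the rule; whether the stem ends in a vowel or a consonant is.
"feko" ends in a vowel. The stems ending in a vowel (mohe → momohe, fedo → fefedo) repeat the first consonant+vowel as a prefix.
So feko → fefeko.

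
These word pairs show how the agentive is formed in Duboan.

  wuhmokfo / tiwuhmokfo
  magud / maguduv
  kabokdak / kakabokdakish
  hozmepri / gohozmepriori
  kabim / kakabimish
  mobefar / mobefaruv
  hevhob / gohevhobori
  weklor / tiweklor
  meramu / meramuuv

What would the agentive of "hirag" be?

gohiragori

weklor and mobefar both end in -r yet inflect differently (tiweklor, mobefaruv), so the final letter is not what conditions the rule; the first letter is.
"hirag" begins with h-. The stems beginning with h- (hevhob → gohevhobori, hozmepri → gohozmepriori) add go- … -ori around the stem.
The other patterns: stems beginning with w- add the prefix ti-; stems beginning with m- add -uv; stems beginning with k- add ka- … -ish around the stem.
So hirag → gohiragori.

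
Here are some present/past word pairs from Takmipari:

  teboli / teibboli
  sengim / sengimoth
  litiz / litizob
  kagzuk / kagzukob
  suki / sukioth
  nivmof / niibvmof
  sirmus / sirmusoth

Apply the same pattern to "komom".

"komom" begins with k-. The one such stem in the data (kagzuk → kagzukob) adds -ob, so the same rule applies.
The other patterns: stems beginning with n- or t- insert -ib- after the first vowel; stems beginning with s- add -oth.
So komom → komomob.

komomob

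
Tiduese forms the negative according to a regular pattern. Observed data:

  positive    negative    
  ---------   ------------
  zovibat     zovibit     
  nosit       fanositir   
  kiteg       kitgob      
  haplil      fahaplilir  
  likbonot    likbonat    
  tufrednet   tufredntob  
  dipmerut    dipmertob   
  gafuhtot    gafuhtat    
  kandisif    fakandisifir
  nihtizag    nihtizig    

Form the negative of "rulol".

rulal

nosit and zovibat both end in -t yet inflect differently (fanositir, zovibit), so the final letter is not what conditions the rule; the last vowel is.
"rulol" has last vowel 'o'. The stems whose last vowel is 'o' (gafuhtot → gafuhtat, likbonot → likbonat) change the last vowel to 'a'.
So rulol → rulal.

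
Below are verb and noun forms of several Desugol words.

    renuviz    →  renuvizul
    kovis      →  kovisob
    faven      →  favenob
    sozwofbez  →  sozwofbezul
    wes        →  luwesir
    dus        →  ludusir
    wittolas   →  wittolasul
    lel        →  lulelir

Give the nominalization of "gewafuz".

wes and kovis both end in -s yet inflect differently (luwesir, kovisob), so the final letter is not what conditions the rule; the number of vowels is.
"gewafuz" has 3 vowels. The stems with 3 vowels (wittolas → wittolasul, renuviz → renuvizul, sozwofbez → sozwofbezul) add -ul.
So gewafuz → gewafuzul.

gewafuzul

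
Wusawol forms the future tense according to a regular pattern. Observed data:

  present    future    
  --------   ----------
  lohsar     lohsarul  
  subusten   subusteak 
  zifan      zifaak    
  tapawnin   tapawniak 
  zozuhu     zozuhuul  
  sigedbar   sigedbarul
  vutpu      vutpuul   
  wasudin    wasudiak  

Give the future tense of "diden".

zifan and sigedbar both have last vowel 'a' yet inflect differently (zifaak, sigedbarul), so the last vowel is not what conditions the rule; the final letter is.
"diden" ends in -n. The stems ending in -n (tapawnin → tapawniak, wasudin → wasudiak, zifan → zifaak) drop the final letter and add -ak.
The other pattern: stems ending in -r or -u add -ul.
So diden → dideak.

dideak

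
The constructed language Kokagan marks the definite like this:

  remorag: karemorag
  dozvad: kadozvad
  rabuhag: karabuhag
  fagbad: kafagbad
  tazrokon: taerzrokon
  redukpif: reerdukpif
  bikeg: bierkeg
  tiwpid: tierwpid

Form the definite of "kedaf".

kakedaf

"kedaf" has last vowel 'a'. The stems whose last vowel is 'a' (remorag → karemorag, dozvad → kadozvad, rabuhag → karabuhag) add the prefix ka-.
The other pattern: stems whose last vowel is 'e', 'i' or 'o' insert -er- after the first vowel.
So kedaf → kakedaf.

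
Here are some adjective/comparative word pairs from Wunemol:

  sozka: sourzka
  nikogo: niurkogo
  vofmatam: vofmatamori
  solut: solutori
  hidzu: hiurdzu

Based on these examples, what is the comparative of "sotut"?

"sotut" ends in a consonant. The stems ending in a consonant (solut → solutori, vofmatam → vofmatamori) add -ori.
The other pattern: stems ending in a vowel insert -ur- after the first vowel.
So sotut → sotutori.

sotutori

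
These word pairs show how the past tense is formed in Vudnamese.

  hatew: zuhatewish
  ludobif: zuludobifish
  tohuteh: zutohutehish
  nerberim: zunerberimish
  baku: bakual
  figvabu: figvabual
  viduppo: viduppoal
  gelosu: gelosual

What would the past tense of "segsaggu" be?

"segsaggu" ends in a vowel. The stems ending in a vowel (baku → bakual, figvabu → figvabual, viduppo → viduppoal) add -al.
So segsaggu → segsaggual.

segsaggual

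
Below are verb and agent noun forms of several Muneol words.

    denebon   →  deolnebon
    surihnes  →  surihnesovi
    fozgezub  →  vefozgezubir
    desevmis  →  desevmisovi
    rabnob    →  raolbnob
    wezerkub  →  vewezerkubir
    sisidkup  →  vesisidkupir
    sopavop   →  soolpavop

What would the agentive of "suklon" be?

rabnob and wezerkub both end in -b yet inflect differently (raolbnob, vewezerkubir), so the final letter is not what conditions the rule; the last vowel is.
"suklon" has last vowel 'o'. The stems whose last vowel is 'o' (rabnob → raolbnob, sopavop → soolpavop, denebon → deolnebon) insert -ol- after the first vowel.
The other patterns: stems whose last vowel is 'u' add ve- … -ir around the stem; stems whose last vowel is 'e' or 'i' add -ovi.
So suklon → suolklon.

suolklon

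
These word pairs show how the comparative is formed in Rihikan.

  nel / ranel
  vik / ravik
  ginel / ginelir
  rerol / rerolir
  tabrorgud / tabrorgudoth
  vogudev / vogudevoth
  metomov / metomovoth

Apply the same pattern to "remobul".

remobuloth

nel and ginel both end in -l yet inflect differently (ranel, ginelir), so the final letter is not what conditions the rule; the number of vowels is.
"remobul" has 3 vowels. The stems with 3 vowels (tabrorgud → tabrorgudoth, vogudev → vogudevoth, metomov → metomovoth) add -oth.
So remobul → remobuloth.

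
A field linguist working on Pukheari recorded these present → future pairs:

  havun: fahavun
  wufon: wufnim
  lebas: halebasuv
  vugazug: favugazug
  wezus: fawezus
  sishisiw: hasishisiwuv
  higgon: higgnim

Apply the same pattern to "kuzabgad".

hakuzabgaduv

lebas and wezus both end in -s yet inflect differently (halebasuv, fawezus), so the final letter is not what conditions the rule; the last vowel is.
"kuzabgad" has last vowel 'a'. The one such stem in the data (lebas → halebasuv) adds ha- … -uv around the stem, so the same rule applies.
So kuzabgad → hakuzabgaduv.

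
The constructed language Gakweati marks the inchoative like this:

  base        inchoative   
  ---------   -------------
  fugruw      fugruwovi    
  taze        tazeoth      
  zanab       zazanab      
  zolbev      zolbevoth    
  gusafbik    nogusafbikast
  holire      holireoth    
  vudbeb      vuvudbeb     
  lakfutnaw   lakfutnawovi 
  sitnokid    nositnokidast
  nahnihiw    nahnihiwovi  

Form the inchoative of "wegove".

wegoveoth

lakfutnaw and zanab both have last vowel 'a' yet inflect differently (lakfutnawovi, zazanab), so the last vowel is not what conditions the rule; the final letter is.
"wegove" ends in -e. The stems ending in -e (holire → holireoth, taze → tazeoth) add -oth.
The other patterns: stems ending in -w add -ovi; stems ending in -b repeat the first consonant+vowel as a prefix; stems ending in -d or -k add no- … -ast around the stem.
So wegove → wegoveoth.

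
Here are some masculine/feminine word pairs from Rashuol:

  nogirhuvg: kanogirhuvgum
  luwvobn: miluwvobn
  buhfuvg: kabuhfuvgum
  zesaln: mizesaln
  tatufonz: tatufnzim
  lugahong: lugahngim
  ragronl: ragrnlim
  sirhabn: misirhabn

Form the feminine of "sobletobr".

misobletobr

buhfuvg and lugahong both end in -g yet inflect differently (kabuhfuvgum, lugahngim), so the final letter is not what conditions the rule; the second-to-last letter is.
"sobletobr" has second-to-last letter 'b'. The stems whose second-to-last letter is 'b' (luwvobn → miluwvobn, sirhabn → misirhabn) add the prefix mi-.
The other patterns: stems whose second-to-last letter is 'v' add ka- … -um around the stem; stems whose second-to-last letter is 'n' delete the last vowel and add -im.
So sobletobr → misobletobr.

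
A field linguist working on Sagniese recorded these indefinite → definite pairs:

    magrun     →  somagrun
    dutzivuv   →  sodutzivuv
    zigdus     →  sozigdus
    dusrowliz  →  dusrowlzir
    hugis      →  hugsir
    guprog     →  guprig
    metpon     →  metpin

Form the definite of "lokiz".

lokzir

zigdus and hugis both end in -s yet inflect differently (sozigdus, hugsir), so the final letter is not what conditions the rule; the last vowel is.
"lokiz" has last vowel 'i'. The stems whose last vowel is 'i' (dusrowliz → dusrowlzir, hugis → hugsir) delete the last vowel and add -ir.
So lokiz → lokzir.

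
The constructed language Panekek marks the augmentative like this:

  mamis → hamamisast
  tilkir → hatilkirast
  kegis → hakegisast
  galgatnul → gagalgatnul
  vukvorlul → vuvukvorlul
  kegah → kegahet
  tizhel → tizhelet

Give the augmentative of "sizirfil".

hasizirfilast

galgatnul and tizhel both end in -l yet inflect differently (gagalgatnul, tizhelet), so the final letter is not what conditions the rule; the last vowel is.
"sizirfil" has last vowel 'i'. The stems whose last vowel is 'i' (mamis → hamamisast, tilkir → hatilkirast, kegis → hakegisast) add ha- … -ast around the stem.
The other patterns: stems whose last vowel is 'u' repeat the first consonant+vowel as a prefix; stems whose last vowel is 'a' or 'e' add -et.
So sizirfil → hasizirfilast.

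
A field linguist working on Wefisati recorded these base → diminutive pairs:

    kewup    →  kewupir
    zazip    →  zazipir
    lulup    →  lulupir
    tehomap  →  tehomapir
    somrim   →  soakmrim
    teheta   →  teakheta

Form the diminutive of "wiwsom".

wiakwsom

zazip and somrim both have last vowel 'i' yet inflect differently (zazipir, soakmrim), so the last vowel is not what conditions the rule; the final letter is.
"wiwsom" ends in -m. The one such stem in the data (somrim → soakmrim) inserts -ak- after the first vowel (as does teheta), so the same rule applies.
So wiwsom → wiakwsom.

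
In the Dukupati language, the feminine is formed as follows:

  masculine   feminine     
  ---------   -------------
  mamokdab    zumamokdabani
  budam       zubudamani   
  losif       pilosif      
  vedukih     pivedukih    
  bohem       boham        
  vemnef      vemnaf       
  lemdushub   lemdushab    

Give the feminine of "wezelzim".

piwezelzim

budam and bohem both end in -m yet inflect differently (zubudamani, boham), so the final letter is not what conditions the rule; the last vowel is.
"wezelzim" has last vowel 'i'. The stems whose last vowel is 'i' (losif → pilosif, vedukih → pivedukih) add the prefix pi-.
The other patterns: stems whose last vowel is 'a' add zu- … -ani around the stem; stems whose last vowel is 'e' or 'u' change the last vowel to 'a'.
So wezelzim → piwezelzim.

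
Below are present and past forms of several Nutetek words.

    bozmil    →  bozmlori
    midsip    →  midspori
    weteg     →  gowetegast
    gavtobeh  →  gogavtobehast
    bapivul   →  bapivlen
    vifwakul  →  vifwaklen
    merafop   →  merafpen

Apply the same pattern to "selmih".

selmhori

bozmil and bapivul both end in -l yet inflect differently (bozmlori, bapivlen), so the final letter is not what conditions the rule; the last vowel is.
"selmih" has last vowel 'i'. The stems whose last vowel is 'i' (bozmil → bozmlori, midsip → midspori) delete the last vowel and add -ori.
The other patterns: stems whose last vowel is 'e' add go- … -ast around the stem; stems whose last vowel is 'o' or 'u' delete the last vowel and add -en.
So selmih → selmhori.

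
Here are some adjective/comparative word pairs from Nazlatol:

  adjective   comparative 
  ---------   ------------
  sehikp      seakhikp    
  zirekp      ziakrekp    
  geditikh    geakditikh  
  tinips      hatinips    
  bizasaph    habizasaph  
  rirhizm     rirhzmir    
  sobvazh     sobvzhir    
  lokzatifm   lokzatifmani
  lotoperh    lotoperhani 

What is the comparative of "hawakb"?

geditikh and bizasaph both end in -h yet inflect differently (geakditikh, habizasaph), so the final letter is not what conditions the rule; the second-to-last letter is.
"hawakb" has second-to-last letter 'k'. The stems whose second-to-last letter is 'k' (sehikp → seakhikp, zirekp → ziakrekp, geditikh → geakditikh) insert -ak- after the first vowel.
So hawakb → haakwakb.

haakwakb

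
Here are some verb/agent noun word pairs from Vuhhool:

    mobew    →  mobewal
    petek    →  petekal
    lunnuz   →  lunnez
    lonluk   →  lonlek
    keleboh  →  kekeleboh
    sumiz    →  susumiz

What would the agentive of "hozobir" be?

"hozobir" has last vowel 'i'. The one such stem in the data (sumiz → susumiz) repeats the first consonant+vowel as a prefix (as does keleboh), so the same rule applies.
The other patterns: stems whose last vowel is 'e' add -al; stems whose last vowel is 'u' change the last vowel to 'e'.
So hozobir → hohozobir.

hohozobir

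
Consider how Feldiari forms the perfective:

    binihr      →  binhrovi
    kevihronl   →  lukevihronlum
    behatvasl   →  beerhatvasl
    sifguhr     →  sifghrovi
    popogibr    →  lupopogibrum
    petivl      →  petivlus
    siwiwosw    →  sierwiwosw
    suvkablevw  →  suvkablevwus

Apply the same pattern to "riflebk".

"riflebk" has second-to-last letter 'b'. The one such stem in the data (popogibr → lupopogibrum) adds lu- … -um around the stem, so the same rule applies.
So riflebk → luriflebkum.

luriflebkum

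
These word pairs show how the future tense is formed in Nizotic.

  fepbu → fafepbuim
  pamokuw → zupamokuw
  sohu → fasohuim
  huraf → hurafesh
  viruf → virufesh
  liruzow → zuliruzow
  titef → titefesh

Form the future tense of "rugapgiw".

viruf and pamokuw both have last vowel 'u' yet inflect differently (virufesh, zupamokuw), so the last vowel is not what conditions the rule; the final letter is.
"rugapgiw" ends in -w. The stems ending in -w (liruzow → zuliruzow, pamokuw → zupamokuw) add the prefix zu-.
The other patterns: stems ending in -f add -esh; stems ending in -u add fa- … -im around the stem.
So rugapgiw → zurugapgiw.

zurugapgiw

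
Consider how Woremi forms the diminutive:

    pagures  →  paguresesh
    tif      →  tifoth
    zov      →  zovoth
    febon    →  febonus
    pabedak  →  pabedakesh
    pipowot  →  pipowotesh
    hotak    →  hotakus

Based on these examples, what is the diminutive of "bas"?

basoth

hotak and pabedak both end in -k yet inflect differently (hotakus, pabedakesh), so the final letter is not what conditions the rule; the number of vowels is.
"bas" has 1 vowel. The stems with 1 vowel (zov → zovoth, tif → tifoth) add -oth.
So bas → basoth.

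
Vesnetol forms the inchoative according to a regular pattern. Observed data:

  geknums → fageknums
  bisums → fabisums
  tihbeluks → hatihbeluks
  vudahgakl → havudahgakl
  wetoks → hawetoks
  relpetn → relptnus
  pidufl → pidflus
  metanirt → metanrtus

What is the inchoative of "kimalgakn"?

geknums and tihbeluks both end in -s yet inflect differently (fageknums, hatihbeluks), so the final letter is not what conditions the rule; the second-to-last letter is.
"kimalgakn" has second-to-last letter 'k'. The stems whose second-to-last letter is 'k' (tihbeluks → hatihbeluks, vudahgakl → havudahgakl, wetoks → hawetoks) add the prefix ha-.
The other patterns: stems whose second-to-last letter is 'm' add the prefix fa-; stems whose second-to-last letter is 'f', 'r' or 't' delete the last vowel and add -us.
So kimalgakn → hakimalgakn.

hakimalgakn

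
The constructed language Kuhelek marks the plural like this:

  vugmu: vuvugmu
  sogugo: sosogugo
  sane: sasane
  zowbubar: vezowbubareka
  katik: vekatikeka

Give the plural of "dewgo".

sogugo and zowbubar both have 3 vowels yet inflect differently (sosogugo, vezowbubareka), so the number of vowels is not what conditions the rule; whether the stem ends in a vowel or a consonant is.
"dewgo" ends in a vowel. The stems ending in a vowel (vugmu → vuvugmu, sogugo → sosogugo, sane → sasane) repeat the first consonant+vowel as a prefix.
So dewgo → dedewgo.

dedewgo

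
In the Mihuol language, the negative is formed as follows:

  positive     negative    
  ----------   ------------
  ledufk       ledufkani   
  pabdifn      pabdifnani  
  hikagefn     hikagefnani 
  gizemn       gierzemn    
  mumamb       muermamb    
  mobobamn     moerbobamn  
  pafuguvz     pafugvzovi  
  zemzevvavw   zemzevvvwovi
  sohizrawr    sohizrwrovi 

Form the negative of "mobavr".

pabdifn and gizemn both end in -n yet inflect differently (pabdifnani, gierzemn), so the final letter is not what conditions the rule; the second-to-last letter is.
"mobavr" has second-to-last letter 'v'. The stems whose second-to-last letter is 'v' (pafuguvz → pafugvzovi, zemzevvavw → zemzevvvwovi) delete the last vowel and add -ovi.
The other patterns: stems whose second-to-last letter is 'f' add -ani; stems whose second-to-last letter is 'm' insert -er- after the first vowel.
So mobavr → mobvrovi.

mobvrovi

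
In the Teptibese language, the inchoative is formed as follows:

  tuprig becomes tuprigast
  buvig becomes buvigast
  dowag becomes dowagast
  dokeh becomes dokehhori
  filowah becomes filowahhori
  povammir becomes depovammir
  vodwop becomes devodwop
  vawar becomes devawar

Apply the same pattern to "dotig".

dowag and filowah both have last vowel 'a' yet inflect differently (dowagast, filowahhori), so the last vowel is not what conditions the rule; the final letter is.
"dotig" ends in -g. The stems ending in -g (tuprig → tuprigast, buvig → buvigast, dowag → dowagast) add -ast.
The other patterns: stems ending in -h double the final consonant and add -ori; stems ending in -p or -r add the prefix de-.
So dotig → dotigast.

dotigast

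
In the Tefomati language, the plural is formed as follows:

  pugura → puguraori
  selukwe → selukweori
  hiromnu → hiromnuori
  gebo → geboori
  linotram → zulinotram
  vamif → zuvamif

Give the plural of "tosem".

zutosem

pugura and linotram both have last vowel 'a' yet inflect differently (puguraori, zulinotram), so the last vowel is not what conditions the rule; whether the stem ends in a vowel or a consonant is.
"tosem" ends in a consonant. The stems ending in a consonant (linotram → zulinotram, vamif → zuvamif) add the prefix zu-.
So tosem → zutosem.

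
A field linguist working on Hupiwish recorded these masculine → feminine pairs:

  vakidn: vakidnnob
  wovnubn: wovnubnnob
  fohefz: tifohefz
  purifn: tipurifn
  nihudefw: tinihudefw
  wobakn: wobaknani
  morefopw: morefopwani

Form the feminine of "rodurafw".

vakidn and purifn both end in -n yet inflect differently (vakidnnob, tipurifn), so the final letter is not what conditions the rule; the second-to-last letter is.
"rodurafw" has second-to-last letter 'f'. The stems whose second-to-last letter is 'f' (fohefz → tifohefz, purifn → tipurifn, nihudefw → tinihudefw) add the prefix ti-.
So rodurafw → tirodurafw.

tirodurafw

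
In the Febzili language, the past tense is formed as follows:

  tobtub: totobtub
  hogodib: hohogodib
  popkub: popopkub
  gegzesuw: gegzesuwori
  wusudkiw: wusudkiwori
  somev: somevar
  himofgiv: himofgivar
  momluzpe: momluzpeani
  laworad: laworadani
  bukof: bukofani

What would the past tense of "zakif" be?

tobtub and gegzesuw both have last vowel 'u' yet inflect differently (totobtub, gegzesuwori), so the last vowel is not what conditions the rule; the final letter is.
"zakif" ends in -f. The one such stem in the data (bukof → bukofani) adds -ani, so the same rule applies.
The other patterns: stems ending in -b repeat the first consonant+vowel as a prefix; stems ending in -w add -ori; stems ending in -v add -ar.
So zakif → zakifani.

zakifani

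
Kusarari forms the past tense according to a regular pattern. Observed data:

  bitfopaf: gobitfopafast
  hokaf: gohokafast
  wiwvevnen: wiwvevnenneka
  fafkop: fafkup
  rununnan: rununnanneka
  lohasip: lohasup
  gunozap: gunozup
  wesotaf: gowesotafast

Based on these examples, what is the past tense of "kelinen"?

rununnan and bitfopaf both have last vowel 'a' yet inflect differently (rununnanneka, gobitfopafast), so the last vowel is not what conditions the rule; the final letter is.
"kelinen" ends in -n. The stems ending in -n (rununnan → rununnanneka, wiwvevnen → wiwvevnenneka) double the final consonant and add -eka.
The other patterns: stems ending in -f add go- … -ast around the stem; stems ending in -p change the last vowel to 'u'.
So kelinen → kelinenneka.

kelinenneka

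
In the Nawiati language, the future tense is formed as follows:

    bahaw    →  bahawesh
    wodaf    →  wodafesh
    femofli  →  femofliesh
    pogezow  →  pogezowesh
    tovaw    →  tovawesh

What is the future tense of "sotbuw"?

sotbuwesh

Every pair shown (bahaw → bahawesh, wodaf → wodafesh, femofli → femofliesh, …) follows the same rule: add -esh.
So sotbuw → sotbuwesh.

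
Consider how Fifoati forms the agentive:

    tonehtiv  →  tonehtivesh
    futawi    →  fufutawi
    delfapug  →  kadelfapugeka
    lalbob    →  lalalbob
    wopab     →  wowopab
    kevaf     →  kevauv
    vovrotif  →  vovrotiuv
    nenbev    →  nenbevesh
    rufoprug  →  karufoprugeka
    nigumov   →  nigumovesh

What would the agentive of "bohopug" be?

"bohopug" ends in -g. The stems ending in -g (rufoprug → karufoprugeka, delfapug → kadelfapugeka) add ka- … -eka around the stem.
The other patterns: stems ending in -v add -esh; stems ending in -f drop the final letter and add -uv; stems ending in -b or -i repeat the first consonant+vowel as a prefix.
So bohopug → kabohopugeka.

kabohopugeka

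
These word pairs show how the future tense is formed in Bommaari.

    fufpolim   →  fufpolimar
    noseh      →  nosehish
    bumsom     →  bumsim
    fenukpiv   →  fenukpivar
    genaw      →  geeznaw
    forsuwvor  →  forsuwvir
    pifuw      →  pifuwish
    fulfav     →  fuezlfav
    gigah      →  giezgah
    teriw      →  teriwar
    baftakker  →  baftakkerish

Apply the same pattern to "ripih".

fufpolim and bumsom both end in -m yet inflect differently (fufpolimar, bumsim), so the final letter is not what conditions the rule; the last vowel is.
"ripih" has last vowel 'i'. The stems whose last vowel is 'i' (teriw → teriwar, fenukpiv → fenukpivar, fufpolim → fufpolimar) add -ar.
So ripih → ripihar.

ripihar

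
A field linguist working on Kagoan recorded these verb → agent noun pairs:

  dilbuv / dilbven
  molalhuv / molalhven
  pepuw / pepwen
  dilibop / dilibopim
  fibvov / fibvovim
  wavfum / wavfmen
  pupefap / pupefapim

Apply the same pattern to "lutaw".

lutawim

"lutaw" has last vowel 'a'. The one such stem in the data (pupefap → pupefapim) adds -im, so the same rule applies.
The other pattern: stems whose last vowel is 'u' delete the last vowel and add -en.
So lutaw → lutawim.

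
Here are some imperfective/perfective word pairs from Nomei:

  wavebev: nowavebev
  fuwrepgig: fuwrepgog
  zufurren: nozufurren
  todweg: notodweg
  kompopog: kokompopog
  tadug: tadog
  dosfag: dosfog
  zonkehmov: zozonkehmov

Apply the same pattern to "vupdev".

"vupdev" has last vowel 'e'. The stems whose last vowel is 'e' (zufurren → nozufurren, todweg → notodweg, wavebev → nowavebev) add the prefix no-.
The other patterns: stems whose last vowel is 'o' repeat the first consonant+vowel as a prefix; stems whose last vowel is 'a', 'i' or 'u' change the last vowel to 'o'.
So vupdev → novupdev.

novupdev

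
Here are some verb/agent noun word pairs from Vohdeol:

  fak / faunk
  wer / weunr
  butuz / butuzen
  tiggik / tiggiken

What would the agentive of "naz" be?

fak and tiggik both end in -k yet inflect differently (faunk, tiggiken), so the final letter is not what conditions the rule; the number of vowels is.
"naz" has 1 vowel. The stems with 1 vowel (fak → faunk, wer → weunr) insert -un- after the first vowel.
So naz → naunz.

naunz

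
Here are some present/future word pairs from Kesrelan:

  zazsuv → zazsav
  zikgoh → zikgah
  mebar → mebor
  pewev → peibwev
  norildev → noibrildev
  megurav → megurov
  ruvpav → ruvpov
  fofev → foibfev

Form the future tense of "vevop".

vevap

"vevop" has last vowel 'o'. The one such stem in the data (zikgoh → zikgah) changes the last vowel to 'a' (as does zazsuv), so the same rule applies.
The other patterns: stems whose last vowel is 'a' change the last vowel to 'o'; stems whose last vowel is 'e' insert -ib- after the first vowel.
So vevop → vevap.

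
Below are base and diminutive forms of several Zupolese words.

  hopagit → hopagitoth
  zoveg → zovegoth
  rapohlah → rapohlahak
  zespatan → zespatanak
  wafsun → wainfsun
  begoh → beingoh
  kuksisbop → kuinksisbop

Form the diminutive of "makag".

makagak

zespatan and wafsun both end in -n yet inflect differently (zespatanak, wainfsun), so the final letter is not what conditions the rule; the last vowel is.
"makag" has last vowel 'a'. The stems whose last vowel is 'a' (rapohlah → rapohlahak, zespatan → zespatanak) add -ak.
So makag → makagak.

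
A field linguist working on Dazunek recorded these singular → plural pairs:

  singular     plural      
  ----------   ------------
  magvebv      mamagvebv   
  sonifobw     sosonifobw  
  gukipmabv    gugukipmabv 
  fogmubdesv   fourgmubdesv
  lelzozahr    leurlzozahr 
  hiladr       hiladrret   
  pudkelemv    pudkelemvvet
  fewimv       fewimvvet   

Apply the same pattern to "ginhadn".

ginhadnnet

magvebv and fogmubdesv both end in -v yet inflect differently (mamagvebv, fourgmubdesv), so the final letter is not what conditions the rule; the second-to-last letter is.
"ginhadn" has second-to-last letter 'd'. The one such stem in the data (hiladr → hiladrret) doubles the final consonant and adds -et (as do pudkelemv, fewimv), so the same rule applies.
The other patterns: stems whose second-to-last letter is 'b' repeat the first consonant+vowel as a prefix; stems whose second-to-last letter is 'h' or 's' insert -ur- after the first vowel.
So ginhadn → ginhadnnet.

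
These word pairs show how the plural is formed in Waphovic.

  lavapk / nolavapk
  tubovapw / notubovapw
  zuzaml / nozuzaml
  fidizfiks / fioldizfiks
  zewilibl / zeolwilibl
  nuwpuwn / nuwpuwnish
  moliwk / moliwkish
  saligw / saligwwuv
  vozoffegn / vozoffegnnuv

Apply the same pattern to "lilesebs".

zuzaml and zewilibl both end in -l yet inflect differently (nozuzaml, zeolwilibl), so the final letter is not what conditions the rule; the second-to-last letter is.
"lilesebs" has second-to-last letter 'b'. The one such stem in the data (zewilibl → zeolwilibl) inserts -ol- after the first vowel (as does fidizfiks), so the same rule applies.
The other patterns: stems whose second-to-last letter is 'm' or 'p' add the prefix no-; stems whose second-to-last letter is 'w' add -ish; stems whose second-to-last letter is 'g' double the final consonant and add -uv.
So lilesebs → liollesebs.

liollesebs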